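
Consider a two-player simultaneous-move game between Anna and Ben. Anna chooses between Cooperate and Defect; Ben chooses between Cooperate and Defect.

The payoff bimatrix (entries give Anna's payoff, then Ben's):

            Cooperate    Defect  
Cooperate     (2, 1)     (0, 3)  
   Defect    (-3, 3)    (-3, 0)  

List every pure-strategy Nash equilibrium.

(Cooperate, Defect)

(Cooperate, Cooperate): Ben prefers Defect (3 > 1) — not an equilibrium.
(Cooperate, Defect): Anna gets 0 ≥ -3 from Defect, and Ben gets 3 ≥ 1 from Cooperate — Nash equilibrium.
(Defect, Cooperate): Anna prefers Cooperate (2 > -3) — not an equilibrium.
(Defect, Defect): Anna prefers Cooperate (0 > -3); Ben prefers Cooperate (3 > 0) — not an equilibrium.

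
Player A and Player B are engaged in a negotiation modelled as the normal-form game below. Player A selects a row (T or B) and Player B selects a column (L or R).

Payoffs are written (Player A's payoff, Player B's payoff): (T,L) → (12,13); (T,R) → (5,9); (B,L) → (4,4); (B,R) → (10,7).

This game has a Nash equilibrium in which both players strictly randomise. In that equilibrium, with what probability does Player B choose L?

Let q be the probability that Player B plays L. In a completely mixed equilibrium, Player A must be indifferent between T and B.
Player A's expected payoff from T is 12q + 5(1−q); from B it is 4q + 10(1−q).
Setting these equal: 7q + 5 = −6q + 10, so q = 5/13.

5/13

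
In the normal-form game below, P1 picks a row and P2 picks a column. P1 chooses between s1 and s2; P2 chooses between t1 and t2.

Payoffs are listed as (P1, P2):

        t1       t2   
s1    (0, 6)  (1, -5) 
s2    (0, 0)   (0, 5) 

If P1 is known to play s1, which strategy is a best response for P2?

t1

Against s1, P2 earns 6 from t1 and -5 from t2.
So t1 is the best response.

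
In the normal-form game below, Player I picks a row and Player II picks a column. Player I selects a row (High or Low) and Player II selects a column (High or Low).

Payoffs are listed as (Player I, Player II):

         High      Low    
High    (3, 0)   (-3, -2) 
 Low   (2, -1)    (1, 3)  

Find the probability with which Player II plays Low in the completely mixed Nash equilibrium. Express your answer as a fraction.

Let y be the probability that Player II plays High. In a completely mixed equilibrium, Player I must be indifferent between High and Low.
Player I's expected payoff from High is 3y − 3(1−y); from Low it is 2y + (1−y).
Setting these equal: 6y − 3 = y + 1, so y = 4/5.
Therefore Player II plays Low with probability 1 − 4/5 = 1/5.

1/5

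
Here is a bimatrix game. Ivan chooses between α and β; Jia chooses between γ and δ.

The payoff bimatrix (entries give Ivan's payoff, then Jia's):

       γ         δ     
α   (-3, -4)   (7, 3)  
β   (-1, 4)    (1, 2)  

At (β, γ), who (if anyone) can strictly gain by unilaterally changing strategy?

Neither

Ivan at (β, γ) earns -1; deviating to α yields -3 — not better.
Jia earns 4; deviating to δ yields 2 — not better.
Neither player can strictly improve; the profile is a Nash equilibrium.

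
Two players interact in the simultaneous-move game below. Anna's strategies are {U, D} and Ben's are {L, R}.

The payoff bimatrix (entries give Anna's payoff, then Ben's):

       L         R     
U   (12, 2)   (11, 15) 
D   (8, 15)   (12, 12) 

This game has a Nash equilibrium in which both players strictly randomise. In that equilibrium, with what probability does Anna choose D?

Let p be the probability that Anna plays U. In a completely mixed equilibrium, Ben must be indifferent between L and R.
Ben's expected payoff from L is 2p + 15(1−p); from R it is 15p + 12(1−p).
Setting these equal: −13p + 15 = 3p + 12, so p = 3/16.
Therefore Anna plays D with probability 1 − 3/16 = 13/16.

13/16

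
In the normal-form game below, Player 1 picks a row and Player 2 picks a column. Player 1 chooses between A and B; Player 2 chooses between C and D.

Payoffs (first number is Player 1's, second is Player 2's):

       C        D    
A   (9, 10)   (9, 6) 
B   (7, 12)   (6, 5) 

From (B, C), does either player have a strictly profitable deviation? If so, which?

Player 1 at (B, C) earns 7; deviating to A yields 9 — a strict improvement.
Player 2 earns 12; deviating to D yields 5 — not better.
Only Player 1 has a strictly profitable deviation.

Player 1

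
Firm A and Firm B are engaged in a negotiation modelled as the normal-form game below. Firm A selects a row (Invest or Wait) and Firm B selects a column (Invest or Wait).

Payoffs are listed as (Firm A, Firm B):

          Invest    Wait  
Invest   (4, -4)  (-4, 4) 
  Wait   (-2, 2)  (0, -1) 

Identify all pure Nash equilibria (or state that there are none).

(Invest, Invest): Firm B prefers Wait (4 > -4) — not an equilibrium.
(Invest, Wait): Firm A prefers Wait (0 > -4) — not an equilibrium.
(Wait, Invest): Firm A prefers Invest (4 > -2) — not an equilibrium.
(Wait, Wait): Firm B prefers Invest (2 > -1) — not an equilibrium.

none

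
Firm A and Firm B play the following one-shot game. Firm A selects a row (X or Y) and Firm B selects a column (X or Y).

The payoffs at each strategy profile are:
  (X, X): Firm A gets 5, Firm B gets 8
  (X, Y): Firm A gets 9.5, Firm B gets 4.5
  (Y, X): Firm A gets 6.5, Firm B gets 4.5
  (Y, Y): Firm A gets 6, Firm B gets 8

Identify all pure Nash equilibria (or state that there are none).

(X, X): Firm A prefers Y (6.5 > 5) — not an equilibrium.
(X, Y): Firm B prefers X (8 > 4.5) — not an equilibrium.
(Y, X): Firm B prefers Y (8 > 4.5) — not an equilibrium.
(Y, Y): Firm A prefers X (9.5 > 6) — not an equilibrium.

none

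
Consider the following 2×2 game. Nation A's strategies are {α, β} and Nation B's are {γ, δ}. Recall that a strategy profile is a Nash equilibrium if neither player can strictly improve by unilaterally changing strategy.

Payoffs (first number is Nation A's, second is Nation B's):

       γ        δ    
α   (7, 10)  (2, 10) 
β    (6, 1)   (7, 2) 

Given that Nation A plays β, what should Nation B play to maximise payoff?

δ

Against β, Nation B earns 1 from γ and 2 from δ.
So δ is the best response.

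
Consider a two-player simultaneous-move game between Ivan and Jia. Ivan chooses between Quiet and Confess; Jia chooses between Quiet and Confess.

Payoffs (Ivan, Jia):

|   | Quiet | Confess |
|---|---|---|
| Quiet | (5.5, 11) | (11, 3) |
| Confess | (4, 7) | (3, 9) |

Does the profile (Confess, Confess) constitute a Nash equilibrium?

No

At (Confess, Confess), Ivan earns 3; switching to Quiet would give 11, so Ivan would deviate.
Jia earns 9; switching to Quiet would give 7, so Jia has no profitable deviation.
Since at least one player can profitably deviate, this is not a Nash equilibrium.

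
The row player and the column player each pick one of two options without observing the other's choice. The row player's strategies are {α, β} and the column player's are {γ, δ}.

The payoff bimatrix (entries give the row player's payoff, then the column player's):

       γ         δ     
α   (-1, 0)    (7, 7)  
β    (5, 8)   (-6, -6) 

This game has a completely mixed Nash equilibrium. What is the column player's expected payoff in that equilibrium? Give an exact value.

First find p, the probability the row player plays α, from the column player's indifference between γ and δ: 8(1−p) = 7p − 6(1−p), giving p = 2/3.
Since the column player is indifferent in equilibrium, the column player's expected payoff equals the payoff from either column against (2/3, 1/3). Using γ: 8(1/3) = 8/3.

8/3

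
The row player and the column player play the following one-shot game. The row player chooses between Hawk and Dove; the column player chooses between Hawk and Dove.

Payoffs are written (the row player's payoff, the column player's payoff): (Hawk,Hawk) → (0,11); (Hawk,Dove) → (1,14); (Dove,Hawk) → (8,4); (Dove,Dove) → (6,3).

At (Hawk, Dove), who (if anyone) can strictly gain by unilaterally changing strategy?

The row player

The row player at (Hawk, Dove) earns 1; deviating to Dove yields 6 — a strict improvement.
The column player earns 14; deviating to Hawk yields 11 — not better.
Only the row player has a strictly profitable deviation.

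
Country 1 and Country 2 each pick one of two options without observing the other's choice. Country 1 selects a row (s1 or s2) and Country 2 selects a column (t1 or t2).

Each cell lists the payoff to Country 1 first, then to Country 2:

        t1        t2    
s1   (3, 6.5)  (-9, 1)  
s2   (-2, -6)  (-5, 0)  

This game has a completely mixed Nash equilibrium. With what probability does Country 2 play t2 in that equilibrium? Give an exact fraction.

5/9

Let q be the probability that Country 2 plays t1. In a completely mixed equilibrium, Country 1 must be indifferent between s1 and s2.
Country 1's expected payoff from s1 is 3q − 9(1−q); from s2 it is −2q − 5(1−q).
Setting these equal: 12q − 9 = 3q − 5, so q = 4/9.
Therefore Country 2 plays t2 with probability 1 − 4/9 = 5/9.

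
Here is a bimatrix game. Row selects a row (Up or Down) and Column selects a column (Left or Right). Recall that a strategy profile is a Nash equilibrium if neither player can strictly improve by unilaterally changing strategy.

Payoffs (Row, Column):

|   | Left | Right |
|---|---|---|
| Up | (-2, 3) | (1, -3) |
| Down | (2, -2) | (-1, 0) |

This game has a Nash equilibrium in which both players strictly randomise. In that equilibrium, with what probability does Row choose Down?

Let r be the probability that Row plays Up. In a completely mixed equilibrium, Column must be indifferent between Left and Right.
Column's expected payoff from Left is 3r − 2(1−r); from Right it is −3r.
Setting these equal: 5r − 2 = −3r, so r = 1/4.
Therefore Row plays Down with probability 1 − 1/4 = 3/4.

3/4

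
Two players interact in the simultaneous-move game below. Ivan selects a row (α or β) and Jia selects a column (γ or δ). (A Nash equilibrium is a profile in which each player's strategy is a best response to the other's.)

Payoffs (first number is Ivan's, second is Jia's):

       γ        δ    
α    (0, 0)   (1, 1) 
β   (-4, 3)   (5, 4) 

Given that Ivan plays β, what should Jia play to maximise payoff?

Against β, Jia earns 3 from γ and 4 from δ.
So δ is the best response.

δ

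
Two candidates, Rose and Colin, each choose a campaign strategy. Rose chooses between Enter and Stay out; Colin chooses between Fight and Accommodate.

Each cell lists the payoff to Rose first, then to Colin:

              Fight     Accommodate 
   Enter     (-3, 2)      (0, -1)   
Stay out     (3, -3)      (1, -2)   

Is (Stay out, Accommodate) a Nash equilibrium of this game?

At (Stay out, Accommodate), Rose earns 1; switching to Enter would give 0, so Rose has no profitable deviation.
Colin earns -2; switching to Fight would give -3, so Colin has no profitable deviation.
Neither player can gain by a unilateral deviation, so this profile is a Nash equilibrium.

Yes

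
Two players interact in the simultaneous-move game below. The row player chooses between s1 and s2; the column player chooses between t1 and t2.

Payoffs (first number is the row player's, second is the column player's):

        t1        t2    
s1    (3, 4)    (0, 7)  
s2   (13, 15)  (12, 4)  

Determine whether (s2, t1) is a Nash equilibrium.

At (s2, t1), the row player earns 13; switching to s1 would give 3, so the row player has no profitable deviation.
The column player earns 15; switching to t2 would give 4, so the column player has no profitable deviation.
Neither player can gain by a unilateral deviation, so this profile is a Nash equilibrium.

Yes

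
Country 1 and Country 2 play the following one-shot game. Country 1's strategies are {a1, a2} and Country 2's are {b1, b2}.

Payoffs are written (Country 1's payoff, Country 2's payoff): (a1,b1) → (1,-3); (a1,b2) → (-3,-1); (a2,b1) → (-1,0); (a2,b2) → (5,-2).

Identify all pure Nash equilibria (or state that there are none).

none

(a1, b1): Country 2 prefers b2 (-1 > -3) — not an equilibrium.
(a1, b2): Country 1 prefers a2 (5 > -3) — not an equilibrium.
(a2, b1): Country 1 prefers a1 (1 > -1) — not an equilibrium.
(a2, b2): Country 2 prefers b1 (0 > -2) — not an equilibrium.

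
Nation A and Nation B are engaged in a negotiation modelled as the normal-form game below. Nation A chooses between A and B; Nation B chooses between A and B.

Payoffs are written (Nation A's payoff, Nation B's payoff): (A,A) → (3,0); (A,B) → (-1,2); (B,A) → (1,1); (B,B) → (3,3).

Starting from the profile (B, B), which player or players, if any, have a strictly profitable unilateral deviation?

Nation A at (B, B) earns 3; deviating to A yields -1 — not better.
Nation B earns 3; deviating to A yields 1 — not better.
Neither player can strictly improve; the profile is a Nash equilibrium.

Neither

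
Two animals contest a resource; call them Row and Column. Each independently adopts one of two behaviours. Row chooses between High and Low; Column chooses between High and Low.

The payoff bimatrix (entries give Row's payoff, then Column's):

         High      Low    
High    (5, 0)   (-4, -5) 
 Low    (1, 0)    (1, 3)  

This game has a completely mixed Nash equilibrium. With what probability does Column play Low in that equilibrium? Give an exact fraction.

4/9

Let q be the probability that Column plays High. In a completely mixed equilibrium, Row must be indifferent between High and Low.
Row's expected payoff from High is 5q − 4(1−q); from Low it is q + (1−q).
Setting these equal: 9q − 4 = 1, so q = 5/9.
Therefore Column plays Low with probability 1 − 5/9 = 4/9.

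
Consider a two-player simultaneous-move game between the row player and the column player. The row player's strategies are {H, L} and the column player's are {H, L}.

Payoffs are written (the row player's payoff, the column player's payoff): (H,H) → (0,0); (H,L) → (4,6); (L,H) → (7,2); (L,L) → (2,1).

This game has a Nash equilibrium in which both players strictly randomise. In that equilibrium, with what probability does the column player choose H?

Let q be the probability that the column player plays H. In a completely mixed equilibrium, the row player must be indifferent between H and L.
The row player's expected payoff from H is 4(1−q); from L it is 7q + 2(1−q).
Setting these equal: −4q + 4 = 5q + 2, so q = 2/9.

2/9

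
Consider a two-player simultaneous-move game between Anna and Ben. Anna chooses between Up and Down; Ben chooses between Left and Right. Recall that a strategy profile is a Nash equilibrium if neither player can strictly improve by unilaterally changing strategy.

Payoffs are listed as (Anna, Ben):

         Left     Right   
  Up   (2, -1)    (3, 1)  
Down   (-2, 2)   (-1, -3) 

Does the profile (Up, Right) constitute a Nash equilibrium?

Yes

At (Up, Right), Anna earns 3; switching to Down would give -1, so Anna has no profitable deviation.
Ben earns 1; switching to Left would give -1, so Ben has no profitable deviation.
Neither player can gain by a unilateral deviation, so this profile is a Nash equilibrium.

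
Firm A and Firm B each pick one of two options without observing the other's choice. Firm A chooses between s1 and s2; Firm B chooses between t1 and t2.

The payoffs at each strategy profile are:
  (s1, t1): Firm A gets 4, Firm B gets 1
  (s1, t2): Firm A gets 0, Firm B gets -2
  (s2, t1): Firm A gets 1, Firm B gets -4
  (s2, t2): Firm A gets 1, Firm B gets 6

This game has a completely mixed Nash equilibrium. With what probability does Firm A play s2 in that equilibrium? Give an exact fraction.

Let r be the probability that Firm A plays s1. In a completely mixed equilibrium, Firm B must be indifferent between t1 and t2.
Firm B's expected payoff from t1 is r − 4(1−r); from t2 it is −2r + 6(1−r).
Setting these equal: 5r − 4 = −8r + 6, so r = 10/13.
Therefore Firm A plays s2 with probability 1 − 10/13 = 3/13.

3/13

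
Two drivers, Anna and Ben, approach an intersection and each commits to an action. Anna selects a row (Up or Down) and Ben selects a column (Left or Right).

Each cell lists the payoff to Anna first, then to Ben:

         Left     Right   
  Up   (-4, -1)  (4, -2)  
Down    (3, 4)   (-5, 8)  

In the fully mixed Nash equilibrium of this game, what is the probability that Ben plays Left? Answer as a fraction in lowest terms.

Let q be the probability that Ben plays Left. In a completely mixed equilibrium, Anna must be indifferent between Up and Down.
Anna's expected payoff from Up is −4q + 4(1−q); from Down it is 3q − 5(1−q).
Setting these equal: −8q + 4 = 8q − 5, so q = 9/16.

9/16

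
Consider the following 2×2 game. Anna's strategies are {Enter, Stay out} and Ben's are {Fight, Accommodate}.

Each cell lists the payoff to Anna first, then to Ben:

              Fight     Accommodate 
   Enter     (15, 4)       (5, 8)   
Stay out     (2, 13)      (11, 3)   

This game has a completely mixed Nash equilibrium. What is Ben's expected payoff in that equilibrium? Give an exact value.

46/7

First find p, the probability Anna plays Enter, from Ben's indifference between Fight and Accommodate: 4p + 13(1−p) = 8p + 3(1−p), giving p = 5/7.
Since Ben is indifferent in equilibrium, Ben's expected payoff equals the payoff from either column against (5/7, 2/7). Using Fight: 4(5/7) + 13(2/7) = 46/7.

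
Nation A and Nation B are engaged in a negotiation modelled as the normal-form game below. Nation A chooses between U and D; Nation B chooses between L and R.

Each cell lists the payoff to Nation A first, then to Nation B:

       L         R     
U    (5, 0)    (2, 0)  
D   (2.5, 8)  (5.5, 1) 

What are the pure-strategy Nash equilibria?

(U, L): Nation A gets 5 ≥ 2.5 from D, and Nation B gets 0 ≥ 0 from R — Nash equilibrium.
(U, R): Nation A prefers D (5.5 > 2) — not an equilibrium.
(D, L): Nation A prefers U (5 > 2.5) — not an equilibrium.
(D, R): Nation B prefers L (8 > 1) — not an equilibrium.

(U, L)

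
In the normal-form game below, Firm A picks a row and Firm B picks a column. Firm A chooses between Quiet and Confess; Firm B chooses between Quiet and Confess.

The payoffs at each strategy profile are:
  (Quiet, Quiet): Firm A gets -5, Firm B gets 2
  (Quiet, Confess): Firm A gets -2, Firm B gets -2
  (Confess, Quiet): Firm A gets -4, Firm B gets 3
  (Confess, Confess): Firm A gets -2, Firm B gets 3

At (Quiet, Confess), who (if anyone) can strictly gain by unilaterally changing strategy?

Firm B

Firm A at (Quiet, Confess) earns -2; deviating to Confess yields -2 — not better.
Firm B earns -2; deviating to Quiet yields 2 — a strict improvement.
Only Firm B has a strictly profitable deviation.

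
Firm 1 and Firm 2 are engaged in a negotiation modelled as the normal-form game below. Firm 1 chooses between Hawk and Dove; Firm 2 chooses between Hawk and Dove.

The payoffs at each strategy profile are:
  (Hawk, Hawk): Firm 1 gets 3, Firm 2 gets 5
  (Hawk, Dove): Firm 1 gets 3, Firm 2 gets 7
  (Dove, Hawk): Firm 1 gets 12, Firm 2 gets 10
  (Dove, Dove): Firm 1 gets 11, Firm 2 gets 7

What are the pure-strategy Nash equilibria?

(Hawk, Hawk): Firm 1 prefers Dove (12 > 3); Firm 2 prefers Dove (7 > 5) — not an equilibrium.
(Hawk, Dove): Firm 1 prefers Dove (11 > 3) — not an equilibrium.
(Dove, Hawk): Firm 1 gets 12 ≥ 3 from Hawk, and Firm 2 gets 10 ≥ 7 from Dove — Nash equilibrium.
(Dove, Dove): Firm 2 prefers Hawk (10 > 7) — not an equilibrium.

(Dove, Hawk)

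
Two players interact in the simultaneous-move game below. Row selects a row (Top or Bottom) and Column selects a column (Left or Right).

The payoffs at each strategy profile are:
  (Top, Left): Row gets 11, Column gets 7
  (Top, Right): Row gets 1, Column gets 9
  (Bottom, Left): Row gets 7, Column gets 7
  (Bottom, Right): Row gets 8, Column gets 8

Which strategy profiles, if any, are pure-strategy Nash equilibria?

(Bottom, Right)

(Top, Left): Column prefers Right (9 > 7) — not an equilibrium.
(Top, Right): Row prefers Bottom (8 > 1) — not an equilibrium.
(Bottom, Left): Row prefers Top (11 > 7); Column prefers Right (8 > 7) — not an equilibrium.
(Bottom, Right): Row gets 8 ≥ 1 from Top, and Column gets 8 ≥ 7 from Left — Nash equilibrium.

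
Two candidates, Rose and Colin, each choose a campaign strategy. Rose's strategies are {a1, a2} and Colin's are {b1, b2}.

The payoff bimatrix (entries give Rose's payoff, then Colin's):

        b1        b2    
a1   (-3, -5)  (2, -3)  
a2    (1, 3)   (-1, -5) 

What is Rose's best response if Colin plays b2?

Against b2, Rose earns 2 from a1 and -1 from a2.
So a1 is the best response.

a1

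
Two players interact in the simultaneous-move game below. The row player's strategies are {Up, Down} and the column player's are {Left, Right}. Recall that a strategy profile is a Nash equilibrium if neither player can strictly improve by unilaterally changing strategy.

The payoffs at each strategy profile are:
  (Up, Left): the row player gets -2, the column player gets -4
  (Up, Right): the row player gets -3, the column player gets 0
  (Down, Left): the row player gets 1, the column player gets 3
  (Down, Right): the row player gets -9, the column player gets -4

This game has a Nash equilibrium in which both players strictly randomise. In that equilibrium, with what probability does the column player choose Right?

1/3

Let y be the probability that the column player plays Left. In a completely mixed equilibrium, the row player must be indifferent between Up and Down.
The row player's expected payoff from Up is −2y − 3(1−y); from Down it is y − 9(1−y).
Setting these equal: y − 3 = 10y − 9, so y = 2/3.
Therefore the column player plays Right with probability 1 − 2/3 = 1/3.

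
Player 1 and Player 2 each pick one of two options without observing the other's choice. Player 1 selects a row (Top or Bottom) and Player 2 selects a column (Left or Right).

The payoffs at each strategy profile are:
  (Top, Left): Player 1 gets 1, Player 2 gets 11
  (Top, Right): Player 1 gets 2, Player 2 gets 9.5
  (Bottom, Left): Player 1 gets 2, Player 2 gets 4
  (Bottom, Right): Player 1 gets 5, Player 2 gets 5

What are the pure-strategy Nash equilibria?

(Top, Left): Player 1 prefers Bottom (2 > 1) — not an equilibrium.
(Top, Right): Player 1 prefers Bottom (5 > 2); Player 2 prefers Left (11 > 9.5) — not an equilibrium.
(Bottom, Left): Player 2 prefers Right (5 > 4) — not an equilibrium.
(Bottom, Right): Player 1 gets 5 ≥ 2 from Top, and Player 2 gets 5 ≥ 4 from Left — Nash equilibrium.

(Bottom, Right)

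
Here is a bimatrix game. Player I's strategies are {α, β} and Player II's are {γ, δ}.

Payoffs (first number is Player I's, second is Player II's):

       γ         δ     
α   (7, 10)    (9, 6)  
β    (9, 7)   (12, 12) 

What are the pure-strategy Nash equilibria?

(β, δ)

(α, γ): Player I prefers β (9 > 7) — not an equilibrium.
(α, δ): Player I prefers β (12 > 9); Player II prefers γ (10 > 6) — not an equilibrium.
(β, γ): Player II prefers δ (12 > 7) — not an equilibrium.
(β, δ): Player I gets 12 ≥ 9 from α, and Player II gets 12 ≥ 7 from γ — Nash equilibrium.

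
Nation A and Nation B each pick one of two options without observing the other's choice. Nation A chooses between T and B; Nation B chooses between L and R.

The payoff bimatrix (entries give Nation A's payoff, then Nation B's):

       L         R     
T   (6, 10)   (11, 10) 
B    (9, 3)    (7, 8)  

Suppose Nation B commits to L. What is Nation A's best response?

Against L, Nation A earns 6 from T and 9 from B.
So B is the best response.

B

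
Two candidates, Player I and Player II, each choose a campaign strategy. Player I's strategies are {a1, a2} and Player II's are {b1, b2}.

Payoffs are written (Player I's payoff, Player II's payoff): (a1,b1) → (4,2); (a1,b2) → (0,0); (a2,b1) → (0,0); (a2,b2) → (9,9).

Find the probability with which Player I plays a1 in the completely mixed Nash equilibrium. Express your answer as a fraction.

Let x be the probability that Player I plays a1. In a completely mixed equilibrium, Player II must be indifferent between b1 and b2.
Player II's expected payoff from b1 is 2x; from b2 it is 9(1−x).
Setting these equal: 2x = −9x + 9, so x = 9/11.

9/11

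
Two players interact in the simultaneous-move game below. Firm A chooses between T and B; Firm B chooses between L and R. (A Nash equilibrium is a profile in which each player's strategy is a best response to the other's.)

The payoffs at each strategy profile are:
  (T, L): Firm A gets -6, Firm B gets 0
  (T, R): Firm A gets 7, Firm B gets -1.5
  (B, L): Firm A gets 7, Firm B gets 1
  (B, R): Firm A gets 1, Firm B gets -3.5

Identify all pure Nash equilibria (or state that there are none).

(T, L): Firm A prefers B (7 > -6) — not an equilibrium.
(T, R): Firm B prefers L (0 > -1.5) — not an equilibrium.
(B, L): Firm A gets 7 ≥ -6 from T, and Firm B gets 1 ≥ -3.5 from R — Nash equilibrium.
(B, R): Firm A prefers T (7 > 1); Firm B prefers L (1 > -3.5) — not an equilibrium.

(B, L)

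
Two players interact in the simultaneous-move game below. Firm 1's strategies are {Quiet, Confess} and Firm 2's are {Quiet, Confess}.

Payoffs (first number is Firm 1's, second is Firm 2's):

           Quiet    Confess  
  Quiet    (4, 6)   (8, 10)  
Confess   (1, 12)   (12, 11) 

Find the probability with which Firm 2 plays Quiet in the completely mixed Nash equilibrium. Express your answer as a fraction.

4/7

Let c be the probability that Firm 2 plays Quiet. In a completely mixed equilibrium, Firm 1 must be indifferent between Quiet and Confess.
Firm 1's expected payoff from Quiet is 4c + 8(1−c); from Confess it is c + 12(1−c).
Setting these equal: −4c + 8 = −11c + 12, so c = 4/7.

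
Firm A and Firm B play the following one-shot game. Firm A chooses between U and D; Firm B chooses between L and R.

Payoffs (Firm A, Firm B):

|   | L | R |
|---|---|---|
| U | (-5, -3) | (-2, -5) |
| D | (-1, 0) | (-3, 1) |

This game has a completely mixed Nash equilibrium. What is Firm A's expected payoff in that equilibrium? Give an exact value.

-13/5

First find y, the probability Firm B plays L, from Firm A's indifference between U and D: −5y − 2(1−y) = −y − 3(1−y), giving y = 1/5.
Since Firm A is indifferent in equilibrium, Firm A's expected payoff equals the payoff from either row against (1/5, 4/5). Using U: −5(1/5) − 2(4/5) = -13/5.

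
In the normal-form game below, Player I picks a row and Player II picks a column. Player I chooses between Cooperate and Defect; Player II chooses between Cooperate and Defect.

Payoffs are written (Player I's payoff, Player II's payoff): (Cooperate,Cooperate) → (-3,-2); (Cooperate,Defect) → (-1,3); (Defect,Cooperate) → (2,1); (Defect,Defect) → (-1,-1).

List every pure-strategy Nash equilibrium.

(Cooperate, Cooperate): Player I prefers Defect (2 > -3); Player II prefers Defect (3 > -2) — not an equilibrium.
(Cooperate, Defect): Player I gets -1 ≥ -1 from Defect, and Player II gets 3 ≥ -2 from Cooperate — Nash equilibrium.
(Defect, Cooperate): Player I gets 2 ≥ -3 from Cooperate, and Player II gets 1 ≥ -1 from Defect — Nash equilibrium.
(Defect, Defect): Player II prefers Cooperate (1 > -1) — not an equilibrium.

(Cooperate, Defect) and (Defect, Cooperate)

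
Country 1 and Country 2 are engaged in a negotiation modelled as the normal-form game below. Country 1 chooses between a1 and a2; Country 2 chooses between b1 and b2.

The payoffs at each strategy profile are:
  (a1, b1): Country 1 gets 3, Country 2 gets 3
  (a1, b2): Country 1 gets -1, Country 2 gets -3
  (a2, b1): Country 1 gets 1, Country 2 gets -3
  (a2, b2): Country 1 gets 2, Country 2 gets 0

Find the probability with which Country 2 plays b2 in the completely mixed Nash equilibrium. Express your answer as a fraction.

2/5

Let c be the probability that Country 2 plays b1. In a completely mixed equilibrium, Country 1 must be indifferent between a1 and a2.
Country 1's expected payoff from a1 is 3c − (1−c); from a2 it is c + 2(1−c).
Setting these equal: 4c − 1 = −c + 2, so c = 3/5.
Therefore Country 2 plays b2 with probability 1 − 3/5 = 2/5.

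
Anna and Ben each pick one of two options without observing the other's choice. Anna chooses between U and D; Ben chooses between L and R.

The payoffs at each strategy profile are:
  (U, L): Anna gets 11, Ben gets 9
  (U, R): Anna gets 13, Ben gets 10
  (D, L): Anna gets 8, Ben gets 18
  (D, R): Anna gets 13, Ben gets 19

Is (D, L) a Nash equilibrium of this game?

At (D, L), Anna earns 8; switching to U would give 11, so Anna would deviate.
Ben earns 18; switching to R would give 19, so Ben would deviate.
Since at least one player can profitably deviate, this is not a Nash equilibrium.

No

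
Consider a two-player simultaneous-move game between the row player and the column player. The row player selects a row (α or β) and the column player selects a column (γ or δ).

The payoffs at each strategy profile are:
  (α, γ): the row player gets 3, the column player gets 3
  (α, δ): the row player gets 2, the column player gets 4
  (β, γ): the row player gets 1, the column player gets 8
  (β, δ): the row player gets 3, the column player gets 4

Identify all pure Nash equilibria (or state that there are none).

none

(α, γ): the column player prefers δ (4 > 3) — not an equilibrium.
(α, δ): the row player prefers β (3 > 2) — not an equilibrium.
(β, γ): the row player prefers α (3 > 1) — not an equilibrium.
(β, δ): the column player prefers γ (8 > 4) — not an equilibrium.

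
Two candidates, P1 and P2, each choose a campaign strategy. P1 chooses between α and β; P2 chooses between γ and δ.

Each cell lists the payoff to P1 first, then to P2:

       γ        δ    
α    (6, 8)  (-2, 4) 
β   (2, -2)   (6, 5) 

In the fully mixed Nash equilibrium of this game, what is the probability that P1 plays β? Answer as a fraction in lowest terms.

4/11

Let x be the probability that P1 plays α. In a completely mixed equilibrium, P2 must be indifferent between γ and δ.
P2's expected payoff from γ is 8x − 2(1−x); from δ it is 4x + 5(1−x).
Setting these equal: 10x − 2 = −x + 5, so x = 7/11.
Therefore P1 plays β with probability 1 − 7/11 = 4/11.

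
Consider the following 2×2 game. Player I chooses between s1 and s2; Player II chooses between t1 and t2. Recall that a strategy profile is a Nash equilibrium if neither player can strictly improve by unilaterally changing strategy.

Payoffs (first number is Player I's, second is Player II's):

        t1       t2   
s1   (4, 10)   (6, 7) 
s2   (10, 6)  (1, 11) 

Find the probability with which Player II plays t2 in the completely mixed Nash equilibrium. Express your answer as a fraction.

6/11

Let y be the probability that Player II plays t1. In a completely mixed equilibrium, Player I must be indifferent between s1 and s2.
Player I's expected payoff from s1 is 4y + 6(1−y); from s2 it is 10y + (1−y).
Setting these equal: −2y + 6 = 9y + 1, so y = 5/11.
Therefore Player II plays t2 with probability 1 − 5/11 = 6/11.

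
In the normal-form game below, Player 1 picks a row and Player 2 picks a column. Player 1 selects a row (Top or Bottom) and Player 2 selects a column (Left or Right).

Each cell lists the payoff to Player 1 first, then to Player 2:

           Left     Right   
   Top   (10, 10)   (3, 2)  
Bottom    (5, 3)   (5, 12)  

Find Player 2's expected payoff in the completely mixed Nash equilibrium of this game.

First find x, the probability Player 1 plays Top, from Player 2's indifference between Left and Right: 10x + 3(1−x) = 2x + 12(1−x), giving x = 9/17.
Since Player 2 is indifferent in equilibrium, Player 2's expected payoff equals the payoff from either column against (9/17, 8/17). Using Left: 10(9/17) + 3(8/17) = 114/17.

114/17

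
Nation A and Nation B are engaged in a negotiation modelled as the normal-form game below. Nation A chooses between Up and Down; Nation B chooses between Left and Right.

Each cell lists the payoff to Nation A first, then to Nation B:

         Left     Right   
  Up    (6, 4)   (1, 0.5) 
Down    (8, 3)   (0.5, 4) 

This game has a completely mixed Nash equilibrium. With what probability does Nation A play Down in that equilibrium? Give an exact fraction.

Let x be the probability that Nation A plays Up. In a completely mixed equilibrium, Nation B must be indifferent between Left and Right.
Nation B's expected payoff from Left is 4x + 3(1−x); from Right it is 0.5x + 4(1−x).
Setting these equal: x + 3 = −3.5x + 4, so x = 2/9.
Therefore Nation A plays Down with probability 1 − 2/9 = 7/9.

7/9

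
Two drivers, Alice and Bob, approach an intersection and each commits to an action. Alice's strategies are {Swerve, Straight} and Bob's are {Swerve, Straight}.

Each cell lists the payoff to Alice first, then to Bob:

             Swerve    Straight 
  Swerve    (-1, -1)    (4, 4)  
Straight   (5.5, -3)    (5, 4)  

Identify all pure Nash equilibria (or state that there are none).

(Straight, Straight)

(Swerve, Swerve): Alice prefers Straight (5.5 > -1); Bob prefers Straight (4 > -1) — not an equilibrium.
(Swerve, Straight): Alice prefers Straight (5 > 4) — not an equilibrium.
(Straight, Swerve): Bob prefers Straight (4 > -3) — not an equilibrium.
(Straight, Straight): Alice gets 5 ≥ 4 from Swerve, and Bob gets 4 ≥ -3 from Swerve — Nash equilibrium.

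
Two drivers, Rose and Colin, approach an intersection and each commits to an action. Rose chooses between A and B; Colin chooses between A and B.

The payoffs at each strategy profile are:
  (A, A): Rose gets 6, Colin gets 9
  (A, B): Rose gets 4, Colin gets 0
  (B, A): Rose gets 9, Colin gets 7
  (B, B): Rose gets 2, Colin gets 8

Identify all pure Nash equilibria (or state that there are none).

(A, A): Rose prefers B (9 > 6) — not an equilibrium.
(A, B): Colin prefers A (9 > 0) — not an equilibrium.
(B, A): Colin prefers B (8 > 7) — not an equilibrium.
(B, B): Rose prefers A (4 > 2) — not an equilibrium.

none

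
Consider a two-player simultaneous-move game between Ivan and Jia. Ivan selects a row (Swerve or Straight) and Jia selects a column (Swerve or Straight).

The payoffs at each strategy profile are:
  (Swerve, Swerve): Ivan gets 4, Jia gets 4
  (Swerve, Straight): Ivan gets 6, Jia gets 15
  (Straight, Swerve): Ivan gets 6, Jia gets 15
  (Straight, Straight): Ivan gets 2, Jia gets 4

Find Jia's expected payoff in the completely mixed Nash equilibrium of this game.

First find x, the probability Ivan plays Swerve, from Jia's indifference between Swerve and Straight: 4x + 15(1−x) = 15x + 4(1−x), giving x = 1/2.
Since Jia is indifferent in equilibrium, Jia's expected payoff equals the payoff from either column against (1/2, 1/2). Using Swerve: 4(1/2) + 15(1/2) = 19/2.

19/2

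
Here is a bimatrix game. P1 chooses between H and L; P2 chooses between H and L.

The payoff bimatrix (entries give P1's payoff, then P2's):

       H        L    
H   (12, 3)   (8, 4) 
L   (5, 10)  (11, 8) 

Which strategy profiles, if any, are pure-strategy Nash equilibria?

(H, H): P2 prefers L (4 > 3) — not an equilibrium.
(H, L): P1 prefers L (11 > 8) — not an equilibrium.
(L, H): P1 prefers H (12 > 5) — not an equilibrium.
(L, L): P2 prefers H (10 > 8) — not an equilibrium.

none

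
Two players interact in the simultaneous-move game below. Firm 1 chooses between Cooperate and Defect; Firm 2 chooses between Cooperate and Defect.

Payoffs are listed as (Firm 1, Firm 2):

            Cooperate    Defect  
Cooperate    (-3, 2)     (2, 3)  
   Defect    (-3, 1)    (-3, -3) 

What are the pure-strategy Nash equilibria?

(Cooperate, Defect) and (Defect, Cooperate)

(Cooperate, Cooperate): Firm 2 prefers Defect (3 > 2) — not an equilibrium.
(Cooperate, Defect): Firm 1 gets 2 ≥ -3 from Defect, and Firm 2 gets 3 ≥ 2 from Cooperate — Nash equilibrium.
(Defect, Cooperate): Firm 1 gets -3 ≥ -3 from Cooperate, and Firm 2 gets 1 ≥ -3 from Defect — Nash equilibrium.
(Defect, Defect): Firm 1 prefers Cooperate (2 > -3); Firm 2 prefers Cooperate (1 > -3) — not an equilibrium.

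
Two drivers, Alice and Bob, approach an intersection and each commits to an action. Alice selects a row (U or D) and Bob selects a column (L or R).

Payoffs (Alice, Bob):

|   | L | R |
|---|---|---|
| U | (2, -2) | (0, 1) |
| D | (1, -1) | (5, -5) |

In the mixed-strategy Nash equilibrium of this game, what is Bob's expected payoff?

-11/7

First find x, the probability Alice plays U, from Bob's indifference between L and R: −2x − (1−x) = x − 5(1−x), giving x = 4/7.
Since Bob is indifferent in equilibrium, Bob's expected payoff equals the payoff from either column against (4/7, 3/7). Using L: −2(4/7) − (3/7) = -11/7.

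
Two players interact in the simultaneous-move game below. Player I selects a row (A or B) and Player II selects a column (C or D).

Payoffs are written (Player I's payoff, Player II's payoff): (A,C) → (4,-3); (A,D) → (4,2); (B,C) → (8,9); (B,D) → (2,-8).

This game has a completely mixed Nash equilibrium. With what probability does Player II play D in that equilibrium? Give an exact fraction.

2/3

Let q be the probability that Player II plays C. In a completely mixed equilibrium, Player I must be indifferent between A and B.
Player I's expected payoff from A is 4q + 4(1−q); from B it is 8q + 2(1−q).
Setting these equal: 4 = 6q + 2, so q = 1/3.
Therefore Player II plays D with probability 1 − 1/3 = 2/3.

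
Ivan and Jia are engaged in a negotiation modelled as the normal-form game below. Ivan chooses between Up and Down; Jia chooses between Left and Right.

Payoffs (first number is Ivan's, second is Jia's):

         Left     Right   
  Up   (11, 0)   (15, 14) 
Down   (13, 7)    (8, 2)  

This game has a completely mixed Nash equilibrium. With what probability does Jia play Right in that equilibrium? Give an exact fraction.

2/9

Let y be the probability that Jia plays Left. In a completely mixed equilibrium, Ivan must be indifferent between Up and Down.
Ivan's expected payoff from Up is 11y + 15(1−y); from Down it is 13y + 8(1−y).
Setting these equal: −4y + 15 = 5y + 8, so y = 7/9.
Therefore Jia plays Right with probability 1 − 7/9 = 2/9.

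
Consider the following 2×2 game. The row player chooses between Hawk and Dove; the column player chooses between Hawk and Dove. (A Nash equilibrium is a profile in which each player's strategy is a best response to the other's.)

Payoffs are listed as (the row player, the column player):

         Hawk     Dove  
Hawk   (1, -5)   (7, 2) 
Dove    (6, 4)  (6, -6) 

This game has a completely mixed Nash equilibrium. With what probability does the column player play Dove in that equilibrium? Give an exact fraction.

Let c be the probability that the column player plays Hawk. In a completely mixed equilibrium, the row player must be indifferent between Hawk and Dove.
The row player's expected payoff from Hawk is c + 7(1−c); from Dove it is 6c + 6(1−c).
Setting these equal: −6c + 7 = 6, so c = 1/6.
Therefore the column player plays Dove with probability 1 − 1/6 = 5/6.

5/6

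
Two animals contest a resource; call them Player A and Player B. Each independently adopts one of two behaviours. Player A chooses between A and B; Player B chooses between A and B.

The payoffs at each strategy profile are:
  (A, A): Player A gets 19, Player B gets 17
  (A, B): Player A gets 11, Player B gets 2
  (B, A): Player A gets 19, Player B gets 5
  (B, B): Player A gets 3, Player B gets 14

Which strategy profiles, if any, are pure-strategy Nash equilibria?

(A, A): Player A gets 19 ≥ 19 from B, and Player B gets 17 ≥ 2 from B — Nash equilibrium.
(A, B): Player B prefers A (17 > 2) — not an equilibrium.
(B, A): Player B prefers B (14 > 5) — not an equilibrium.
(B, B): Player A prefers A (11 > 3) — not an equilibrium.

(A, A)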